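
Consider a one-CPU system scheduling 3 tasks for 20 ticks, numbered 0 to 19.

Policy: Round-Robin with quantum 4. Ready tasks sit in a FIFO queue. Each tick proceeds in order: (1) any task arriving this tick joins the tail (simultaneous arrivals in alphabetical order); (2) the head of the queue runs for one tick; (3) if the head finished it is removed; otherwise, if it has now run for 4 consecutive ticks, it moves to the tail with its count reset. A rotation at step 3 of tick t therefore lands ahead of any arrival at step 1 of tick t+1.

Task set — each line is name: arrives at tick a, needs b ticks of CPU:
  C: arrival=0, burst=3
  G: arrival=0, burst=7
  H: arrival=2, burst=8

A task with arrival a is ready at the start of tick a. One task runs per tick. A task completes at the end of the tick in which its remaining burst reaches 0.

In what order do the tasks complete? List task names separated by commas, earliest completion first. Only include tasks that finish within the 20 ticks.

t=0: queue=[C,G] q_used=0 → run C
t=1: queue=[C,G] q_used=1 → run C
t=2: queue=[C,G,H] q_used=2 → run C
t=3: queue=[G,H] q_used=0 → run G
t=4: queue=[G,H] q_used=1 → run G
t=5: queue=[G,H] q_used=2 → run G
t=6: queue=[G,H] q_used=3 → run G
t=7: queue=[H,G] q_used=0 → run H
t=8: queue=[H,G] q_used=1 → run H
t=9: queue=[H,G] q_used=2 → run H
t=10: queue=[H,G] q_used=3 → run H
t=11: queue=[G,H] q_used=0 → run G
t=12: queue=[G,H] q_used=1 → run G
t=13: queue=[G,H] q_used=2 → run G
t=14: queue=[H] q_used=0 → run H
t=15: queue=[H] q_used=1 → run H
t=16: queue=[H] q_used=2 → run H
t=17: queue=[H] q_used=3 → run H
t=18: (idle)
t=19: (idle)

completion order = C, G, H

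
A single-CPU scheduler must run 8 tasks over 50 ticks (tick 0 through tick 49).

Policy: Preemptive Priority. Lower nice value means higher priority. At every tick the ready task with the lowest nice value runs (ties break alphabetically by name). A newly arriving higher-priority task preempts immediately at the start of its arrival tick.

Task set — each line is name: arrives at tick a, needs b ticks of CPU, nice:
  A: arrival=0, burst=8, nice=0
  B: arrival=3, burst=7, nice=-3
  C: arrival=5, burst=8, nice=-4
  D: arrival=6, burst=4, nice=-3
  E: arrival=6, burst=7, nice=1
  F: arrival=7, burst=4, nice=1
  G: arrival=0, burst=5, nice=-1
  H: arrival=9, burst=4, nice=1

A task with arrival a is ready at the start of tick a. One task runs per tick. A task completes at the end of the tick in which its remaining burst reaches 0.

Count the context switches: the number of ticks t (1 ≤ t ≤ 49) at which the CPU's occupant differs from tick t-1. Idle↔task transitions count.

context switches = 10

t=0: ready={A,G} → run G
t=1: ready={A,G} → run G
t=2: ready={A,G} → run G
t=3: ready={A,B,G} → run B
t=4: ready={A,B,G} → run B
t=5: ready={A,B,C,G} → run C
t=6: ready={A,B,C,D,E,G} → run C
t=7: ready={A,B,C,D,E,F,G} → run C
t=8: ready={A,B,C,D,E,F,G} → run C
t=9: ready={A,B,C,D,E,F,G,H} → run C
t=10: ready={A,B,C,D,E,F,G,H} → run C
t=11: ready={A,B,C,D,E,F,G,H} → run C
t=12: ready={A,B,C,D,E,F,G,H} → run C
t=13: ready={A,B,D,E,F,G,H} → run B
t=14: ready={A,B,D,E,F,G,H} → run B
t=15: ready={A,B,D,E,F,G,H} → run B
t=16: ready={A,B,D,E,F,G,H} → run B
t=17: ready={A,B,D,E,F,G,H} → run B
t=18: ready={A,D,E,F,G,H} → run D
t=19: ready={A,D,E,F,G,H} → run D
t=20: ready={A,D,E,F,G,H} → run D
t=21: ready={A,D,E,F,G,H} → run D
t=22: ready={A,E,F,G,H} → run G
t=23: ready={A,E,F,G,H} → run G
t=24: ready={A,E,F,H} → run A
t=25: ready={A,E,F,H} → run A
t=26: ready={A,E,F,H} → run A
t=27: ready={A,E,F,H} → run A
t=28: ready={A,E,F,H} → run A
t=29: ready={A,E,F,H} → run A
t=30: ready={A,E,F,H} → run A
t=31: ready={A,E,F,H} → run A
t=32: ready={E,F,H} → run E
t=33: ready={E,F,H} → run E
t=34: ready={E,F,H} → run E
t=35: ready={E,F,H} → run E
t=36: ready={E,F,H} → run E
t=37: ready={E,F,H} → run E
t=38: ready={E,F,H} → run E
t=39: ready={F,H} → run F
t=40: ready={F,H} → run F
t=41: ready={F,H} → run F
t=42: ready={F,H} → run F
t=43: ready={H} → run H
t=44: ready={H} → run H
t=45: ready={H} → run H
t=46: ready={H} → run H
t=47: (idle)
t=48: (idle)
t=49: (idle)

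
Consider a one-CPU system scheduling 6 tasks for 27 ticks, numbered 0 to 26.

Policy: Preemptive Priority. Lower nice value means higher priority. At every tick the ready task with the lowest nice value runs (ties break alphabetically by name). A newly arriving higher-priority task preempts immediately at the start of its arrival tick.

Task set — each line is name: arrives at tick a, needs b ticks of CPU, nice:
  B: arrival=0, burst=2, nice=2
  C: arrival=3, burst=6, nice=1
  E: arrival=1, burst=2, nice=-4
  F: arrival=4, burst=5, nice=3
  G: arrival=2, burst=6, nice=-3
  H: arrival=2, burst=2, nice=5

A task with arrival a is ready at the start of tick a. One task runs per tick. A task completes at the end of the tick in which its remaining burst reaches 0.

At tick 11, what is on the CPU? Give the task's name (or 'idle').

t=0: ready={B} → run B
t=1: ready={B,E} → run E
t=2: ready={B,E,G,H} → run E
t=3: ready={B,C,G,H} → run G
t=4: ready={B,C,F,G,H} → run G
t=5: ready={B,C,F,G,H} → run G
t=6: ready={B,C,F,G,H} → run G
t=7: ready={B,C,F,G,H} → run G
t=8: ready={B,C,F,G,H} → run G
t=9: ready={B,C,F,H} → run C
t=10: ready={B,C,F,H} → run C
t=11: ready={B,C,F,H} → run C
t=12: ready={B,C,F,H} → run C
t=13: ready={B,C,F,H} → run C
t=14: ready={B,C,F,H} → run C
t=15: ready={B,F,H} → run B
t=16: ready={F,H} → run F
t=17: ready={F,H} → run F
t=18: ready={F,H} → run F
t=19: ready={F,H} → run F
t=20: ready={F,H} → run F
t=21: ready={H} → run H
t=22: ready={H} → run H
t=23: (idle)
t=24: (idle)
t=25: (idle)
t=26: (idle)

running at tick 11 = C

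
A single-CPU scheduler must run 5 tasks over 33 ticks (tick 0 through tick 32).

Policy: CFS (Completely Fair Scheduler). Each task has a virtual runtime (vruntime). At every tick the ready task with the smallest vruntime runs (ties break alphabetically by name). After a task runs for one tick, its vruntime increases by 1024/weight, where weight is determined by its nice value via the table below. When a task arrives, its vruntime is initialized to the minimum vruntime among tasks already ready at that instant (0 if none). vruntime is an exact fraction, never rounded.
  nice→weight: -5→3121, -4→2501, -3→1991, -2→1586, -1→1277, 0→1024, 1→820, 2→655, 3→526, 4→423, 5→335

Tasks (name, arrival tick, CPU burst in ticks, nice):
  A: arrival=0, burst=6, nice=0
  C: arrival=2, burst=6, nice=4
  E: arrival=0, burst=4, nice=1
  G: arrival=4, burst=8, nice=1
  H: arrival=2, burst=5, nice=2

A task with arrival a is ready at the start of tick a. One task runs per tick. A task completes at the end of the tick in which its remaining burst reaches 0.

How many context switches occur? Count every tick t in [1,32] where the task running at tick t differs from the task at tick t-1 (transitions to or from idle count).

t=0: vr[A=0 E=0] → run A
t=1: vr[A=1 E=0] → run E
t=2: vr[A=1 C=1 E=256/205 H=1] → run A
t=3: vr[A=2 C=1 E=256/205 H=1] → run C
t=4: vr[A=2 C=1447/423 E=256/205 G=1 H=1] → run G
t=5: vr[A=2 C=1447/423 E=256/205 G=461/205 H=1] → run H
t=6: vr[A=2 C=1447/423 E=256/205 G=461/205 H=1679/655] → run E
t=7: vr[A=2 C=1447/423 E=512/205 G=461/205 H=1679/655] → run A
t=8: vr[A=3 C=1447/423 E=512/205 G=461/205 H=1679/655] → run G
t=9: vr[A=3 C=1447/423 E=512/205 G=717/205 H=1679/655] → run E
t=10: vr[A=3 C=1447/423 E=768/205 G=717/205 H=1679/655] → run H
t=11: vr[A=3 C=1447/423 E=768/205 G=717/205 H=2703/655] → run A
t=12: vr[A=4 C=1447/423 E=768/205 G=717/205 H=2703/655] → run C
t=13: vr[A=4 C=2471/423 E=768/205 G=717/205 H=2703/655] → run G
t=14: vr[A=4 C=2471/423 E=768/205 G=973/205 H=2703/655] → run E
t=15: vr[A=4 C=2471/423 G=973/205 H=2703/655] → run A
t=16: vr[A=5 C=2471/423 G=973/205 H=2703/655] → run H
t=17: vr[A=5 C=2471/423 G=973/205 H=3727/655] → run G
t=18: vr[A=5 C=2471/423 G=1229/205 H=3727/655] → run A
t=19: vr[C=2471/423 G=1229/205 H=3727/655] → run H
t=20: vr[C=2471/423 G=1229/205 H=4751/655] → run C
t=21: vr[C=1165/141 G=1229/205 H=4751/655] → run G
t=22: vr[C=1165/141 G=297/41 H=4751/655] → run G
t=23: vr[C=1165/141 G=1741/205 H=4751/655] → run H
t=24: vr[C=1165/141 G=1741/205] → run C
t=25: vr[C=4519/423 G=1741/205] → run G
t=26: vr[C=4519/423 G=1997/205] → run G
t=27: vr[C=4519/423] → run C
t=28: vr[C=5543/423] → run C
t=29: (idle)
t=30: (idle)
t=31: (idle)
t=32: (idle)

context switches = 26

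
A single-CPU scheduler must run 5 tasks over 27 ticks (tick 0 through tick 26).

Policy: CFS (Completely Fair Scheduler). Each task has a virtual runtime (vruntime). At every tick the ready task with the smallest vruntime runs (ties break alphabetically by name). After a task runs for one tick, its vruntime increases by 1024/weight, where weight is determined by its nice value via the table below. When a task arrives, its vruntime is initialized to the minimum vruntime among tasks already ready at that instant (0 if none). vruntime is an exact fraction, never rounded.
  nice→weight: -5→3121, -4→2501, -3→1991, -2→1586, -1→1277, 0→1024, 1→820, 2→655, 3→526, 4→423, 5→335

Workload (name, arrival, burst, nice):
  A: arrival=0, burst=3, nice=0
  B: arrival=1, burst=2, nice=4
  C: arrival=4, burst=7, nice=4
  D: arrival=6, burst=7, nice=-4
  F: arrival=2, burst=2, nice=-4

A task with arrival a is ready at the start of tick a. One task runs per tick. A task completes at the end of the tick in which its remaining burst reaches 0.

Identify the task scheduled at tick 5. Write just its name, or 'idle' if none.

t=0: vr[A=0] → run A
t=1: vr[A=1 B=1] → run A
t=2: vr[A=2 B=1 F=1] → run B
t=3: vr[A=2 B=1447/423 F=1] → run F
t=4: vr[A=2 B=1447/423 C=3525/2501 F=3525/2501] → run C
t=5: vr[A=2 B=1447/423 C=4052099/1057923 F=3525/2501] → run F
t=6: vr[A=2 B=1447/423 C=4052099/1057923 D=2] → run A
t=7: vr[B=1447/423 C=4052099/1057923 D=2] → run D
t=8: vr[B=1447/423 C=4052099/1057923 D=6026/2501] → run D
t=9: vr[B=1447/423 C=4052099/1057923 D=7050/2501] → run D
t=10: vr[B=1447/423 C=4052099/1057923 D=8074/2501] → run D
t=11: vr[B=1447/423 C=4052099/1057923 D=9098/2501] → run B
t=12: vr[C=4052099/1057923 D=9098/2501] → run D
t=13: vr[C=4052099/1057923 D=10122/2501] → run C
t=14: vr[C=6613123/1057923 D=10122/2501] → run D
t=15: vr[C=6613123/1057923 D=11146/2501] → run D
t=16: vr[C=6613123/1057923] → run C
t=17: vr[C=3058049/352641] → run C
t=18: vr[C=11735171/1057923] → run C
t=19: vr[C=14296195/1057923] → run C
t=20: vr[C=5619073/352641] → run C
t=21: (idle)
t=22: (idle)
t=23: (idle)
t=24: (idle)
t=25: (idle)
t=26: (idle)

running at tick 5 = F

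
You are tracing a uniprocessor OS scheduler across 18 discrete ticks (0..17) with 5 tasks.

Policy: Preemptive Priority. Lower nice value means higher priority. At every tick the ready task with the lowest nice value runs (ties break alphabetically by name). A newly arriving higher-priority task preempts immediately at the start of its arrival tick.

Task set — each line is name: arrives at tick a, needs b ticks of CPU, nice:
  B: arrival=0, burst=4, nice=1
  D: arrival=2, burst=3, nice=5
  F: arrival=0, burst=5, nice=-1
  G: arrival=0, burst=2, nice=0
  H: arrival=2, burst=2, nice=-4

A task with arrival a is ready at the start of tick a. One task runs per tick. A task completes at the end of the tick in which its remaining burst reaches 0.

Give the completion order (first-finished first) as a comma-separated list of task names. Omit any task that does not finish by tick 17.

completion order = H, F, G, B, D

t=0: ready={B,F,G} → run F
t=1: ready={B,F,G} → run F
t=2: ready={B,D,F,G,H} → run H
t=3: ready={B,D,F,G,H} → run H
t=4: ready={B,D,F,G} → run F
t=5: ready={B,D,F,G} → run F
t=6: ready={B,D,F,G} → run F
t=7: ready={B,D,G} → run G
t=8: ready={B,D,G} → run G
t=9: ready={B,D} → run B
t=10: ready={B,D} → run B
t=11: ready={B,D} → run B
t=12: ready={B,D} → run B
t=13: ready={D} → run D
t=14: ready={D} → run D
t=15: ready={D} → run D
t=16: (idle)
t=17: (idle)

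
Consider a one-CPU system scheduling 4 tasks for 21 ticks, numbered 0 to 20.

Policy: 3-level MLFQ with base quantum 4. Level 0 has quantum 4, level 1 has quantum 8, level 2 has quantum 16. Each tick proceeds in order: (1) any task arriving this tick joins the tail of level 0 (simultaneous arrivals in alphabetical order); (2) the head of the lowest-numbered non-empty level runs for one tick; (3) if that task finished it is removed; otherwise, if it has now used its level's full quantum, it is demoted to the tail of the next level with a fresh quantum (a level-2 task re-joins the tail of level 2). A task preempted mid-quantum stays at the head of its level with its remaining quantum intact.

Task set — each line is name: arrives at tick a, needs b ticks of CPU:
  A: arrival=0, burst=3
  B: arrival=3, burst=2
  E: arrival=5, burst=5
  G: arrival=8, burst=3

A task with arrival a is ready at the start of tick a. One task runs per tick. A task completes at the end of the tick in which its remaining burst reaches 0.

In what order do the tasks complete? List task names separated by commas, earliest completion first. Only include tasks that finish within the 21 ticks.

t=0: L0/L1/L2 = A/-/- → run A
t=1: L0/L1/L2 = A/-/- → run A
t=2: L0/L1/L2 = A/-/- → run A
t=3: L0/L1/L2 = B/-/- → run B
t=4: L0/L1/L2 = B/-/- → run B
t=5: L0/L1/L2 = E/-/- → run E
t=6: L0/L1/L2 = E/-/- → run E
t=7: L0/L1/L2 = E/-/- → run E
t=8: L0/L1/L2 = EG/-/- → run E
t=9: L0/L1/L2 = G/E/- → run G
t=10: L0/L1/L2 = G/E/- → run G
t=11: L0/L1/L2 = G/E/- → run G
t=12: L0/L1/L2 = -/E/- → run E
t=13: (idle)
t=14: (idle)
t=15: (idle)
t=16: (idle)
t=17: (idle)
t=18: (idle)
t=19: (idle)
t=20: (idle)

completion order = A, B, G, E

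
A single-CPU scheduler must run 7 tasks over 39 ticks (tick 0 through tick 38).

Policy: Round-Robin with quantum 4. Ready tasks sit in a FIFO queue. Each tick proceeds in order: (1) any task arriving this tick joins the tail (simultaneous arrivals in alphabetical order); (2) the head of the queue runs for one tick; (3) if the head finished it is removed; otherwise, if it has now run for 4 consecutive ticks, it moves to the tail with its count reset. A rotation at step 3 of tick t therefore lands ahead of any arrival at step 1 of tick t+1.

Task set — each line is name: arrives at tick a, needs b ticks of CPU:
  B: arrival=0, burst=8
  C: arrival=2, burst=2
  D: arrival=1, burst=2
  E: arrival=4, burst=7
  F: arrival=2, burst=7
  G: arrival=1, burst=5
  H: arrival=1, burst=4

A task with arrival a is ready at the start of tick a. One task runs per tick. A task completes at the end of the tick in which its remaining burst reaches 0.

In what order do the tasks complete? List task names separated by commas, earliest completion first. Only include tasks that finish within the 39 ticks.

t=0: queue=[B] q_used=0 → run B
t=1: queue=[B,D,G,H] q_used=1 → run B
t=2: queue=[B,D,G,H,C,F] q_used=2 → run B
t=3: queue=[B,D,G,H,C,F] q_used=3 → run B
t=4: queue=[D,G,H,C,F,B,E] q_used=0 → run D
t=5: queue=[D,G,H,C,F,B,E] q_used=1 → run D
t=6: queue=[G,H,C,F,B,E] q_used=0 → run G
t=7: queue=[G,H,C,F,B,E] q_used=1 → run G
t=8: queue=[G,H,C,F,B,E] q_used=2 → run G
t=9: queue=[G,H,C,F,B,E] q_used=3 → run G
t=10: queue=[H,C,F,B,E,G] q_used=0 → run H
t=11: queue=[H,C,F,B,E,G] q_used=1 → run H
t=12: queue=[H,C,F,B,E,G] q_used=2 → run H
t=13: queue=[H,C,F,B,E,G] q_used=3 → run H
t=14: queue=[C,F,B,E,G] q_used=0 → run C
t=15: queue=[C,F,B,E,G] q_used=1 → run C
t=16: queue=[F,B,E,G] q_used=0 → run F
t=17: queue=[F,B,E,G] q_used=1 → run F
t=18: queue=[F,B,E,G] q_used=2 → run F
t=19: queue=[F,B,E,G] q_used=3 → run F
t=20: queue=[B,E,G,F] q_used=0 → run B
t=21: queue=[B,E,G,F] q_used=1 → run B
t=22: queue=[B,E,G,F] q_used=2 → run B
t=23: queue=[B,E,G,F] q_used=3 → run B
t=24: queue=[E,G,F] q_used=0 → run E
t=25: queue=[E,G,F] q_used=1 → run E
t=26: queue=[E,G,F] q_used=2 → run E
t=27: queue=[E,G,F] q_used=3 → run E
t=28: queue=[G,F,E] q_used=0 → run G
t=29: queue=[F,E] q_used=0 → run F
t=30: queue=[F,E] q_used=1 → run F
t=31: queue=[F,E] q_used=2 → run F
t=32: queue=[E] q_used=0 → run E
t=33: queue=[E] q_used=1 → run E
t=34: queue=[E] q_used=2 → run E
t=35: (idle)
t=36: (idle)
t=37: (idle)
t=38: (idle)

completion order = D, H, C, B, G, F, E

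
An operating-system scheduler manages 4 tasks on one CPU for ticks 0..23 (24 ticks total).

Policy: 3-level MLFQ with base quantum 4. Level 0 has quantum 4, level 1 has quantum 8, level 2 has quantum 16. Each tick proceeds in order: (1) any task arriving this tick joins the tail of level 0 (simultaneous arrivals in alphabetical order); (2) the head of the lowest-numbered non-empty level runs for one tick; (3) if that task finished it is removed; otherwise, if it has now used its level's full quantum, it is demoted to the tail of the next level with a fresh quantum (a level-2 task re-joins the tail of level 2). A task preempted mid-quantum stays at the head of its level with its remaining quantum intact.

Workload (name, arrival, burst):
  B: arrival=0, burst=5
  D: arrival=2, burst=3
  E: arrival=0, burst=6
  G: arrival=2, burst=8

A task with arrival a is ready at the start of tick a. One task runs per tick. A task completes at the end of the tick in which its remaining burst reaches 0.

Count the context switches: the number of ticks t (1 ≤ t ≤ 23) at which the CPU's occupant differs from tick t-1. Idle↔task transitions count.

context switches = 7

t=0: L0/L1/L2 = BE/-/- → run B
t=1: L0/L1/L2 = BE/-/- → run B
t=2: L0/L1/L2 = BEDG/-/- → run B
t=3: L0/L1/L2 = BEDG/-/- → run B
t=4: L0/L1/L2 = EDG/B/- → run E
t=5: L0/L1/L2 = EDG/B/- → run E
t=6: L0/L1/L2 = EDG/B/- → run E
t=7: L0/L1/L2 = EDG/B/- → run E
t=8: L0/L1/L2 = DG/BE/- → run D
t=9: L0/L1/L2 = DG/BE/- → run D
t=10: L0/L1/L2 = DG/BE/- → run D
t=11: L0/L1/L2 = G/BE/- → run G
t=12: L0/L1/L2 = G/BE/- → run G
t=13: L0/L1/L2 = G/BE/- → run G
t=14: L0/L1/L2 = G/BE/- → run G
t=15: L0/L1/L2 = -/BEG/- → run B
t=16: L0/L1/L2 = -/EG/- → run E
t=17: L0/L1/L2 = -/EG/- → run E
t=18: L0/L1/L2 = -/G/- → run G
t=19: L0/L1/L2 = -/G/- → run G
t=20: L0/L1/L2 = -/G/- → run G
t=21: L0/L1/L2 = -/G/- → run G
t=22: (idle)
t=23: (idle)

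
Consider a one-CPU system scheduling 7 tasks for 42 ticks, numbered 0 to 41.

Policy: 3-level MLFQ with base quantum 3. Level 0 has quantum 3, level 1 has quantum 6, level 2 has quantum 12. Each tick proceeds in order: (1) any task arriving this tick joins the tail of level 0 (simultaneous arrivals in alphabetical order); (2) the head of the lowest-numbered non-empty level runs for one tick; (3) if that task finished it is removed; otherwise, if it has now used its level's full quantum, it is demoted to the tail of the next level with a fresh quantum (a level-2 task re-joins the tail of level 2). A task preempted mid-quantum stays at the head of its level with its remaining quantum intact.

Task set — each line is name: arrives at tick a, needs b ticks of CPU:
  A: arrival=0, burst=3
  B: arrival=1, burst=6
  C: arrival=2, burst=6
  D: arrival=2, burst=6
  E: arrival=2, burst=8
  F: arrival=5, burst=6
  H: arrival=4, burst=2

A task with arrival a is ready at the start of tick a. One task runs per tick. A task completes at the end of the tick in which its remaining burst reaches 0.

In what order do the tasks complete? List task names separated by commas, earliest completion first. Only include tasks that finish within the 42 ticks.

completion order = A, H, B, C, D, E, F

t=0: L0/L1/L2 = A/-/- → run A
t=1: L0/L1/L2 = AB/-/- → run A
t=2: L0/L1/L2 = ABCDE/-/- → run A
t=3: L0/L1/L2 = BCDE/-/- → run B
t=4: L0/L1/L2 = BCDEH/-/- → run B
t=5: L0/L1/L2 = BCDEHF/-/- → run B
t=6: L0/L1/L2 = CDEHF/B/- → run C
t=7: L0/L1/L2 = CDEHF/B/- → run C
t=8: L0/L1/L2 = CDEHF/B/- → run C
t=9: L0/L1/L2 = DEHF/BC/- → run D
t=10: L0/L1/L2 = DEHF/BC/- → run D
t=11: L0/L1/L2 = DEHF/BC/- → run D
t=12: L0/L1/L2 = EHF/BCD/- → run E
t=13: L0/L1/L2 = EHF/BCD/- → run E
t=14: L0/L1/L2 = EHF/BCD/- → run E
t=15: L0/L1/L2 = HF/BCDE/- → run H
t=16: L0/L1/L2 = HF/BCDE/- → run H
t=17: L0/L1/L2 = F/BCDE/- → run F
t=18: L0/L1/L2 = F/BCDE/- → run F
t=19: L0/L1/L2 = F/BCDE/- → run F
t=20: L0/L1/L2 = -/BCDEF/- → run B
t=21: L0/L1/L2 = -/BCDEF/- → run B
t=22: L0/L1/L2 = -/BCDEF/- → run B
t=23: L0/L1/L2 = -/CDEF/- → run C
t=24: L0/L1/L2 = -/CDEF/- → run C
t=25: L0/L1/L2 = -/CDEF/- → run C
t=26: L0/L1/L2 = -/DEF/- → run D
t=27: L0/L1/L2 = -/DEF/- → run D
t=28: L0/L1/L2 = -/DEF/- → run D
t=29: L0/L1/L2 = -/EF/- → run E
t=30: L0/L1/L2 = -/EF/- → run E
t=31: L0/L1/L2 = -/EF/- → run E
t=32: L0/L1/L2 = -/EF/- → run E
t=33: L0/L1/L2 = -/EF/- → run E
t=34: L0/L1/L2 = -/F/- → run F
t=35: L0/L1/L2 = -/F/- → run F
t=36: L0/L1/L2 = -/F/- → run F
t=37: (idle)
t=38: (idle)
t=39: (idle)
t=40: (idle)
t=41: (idle)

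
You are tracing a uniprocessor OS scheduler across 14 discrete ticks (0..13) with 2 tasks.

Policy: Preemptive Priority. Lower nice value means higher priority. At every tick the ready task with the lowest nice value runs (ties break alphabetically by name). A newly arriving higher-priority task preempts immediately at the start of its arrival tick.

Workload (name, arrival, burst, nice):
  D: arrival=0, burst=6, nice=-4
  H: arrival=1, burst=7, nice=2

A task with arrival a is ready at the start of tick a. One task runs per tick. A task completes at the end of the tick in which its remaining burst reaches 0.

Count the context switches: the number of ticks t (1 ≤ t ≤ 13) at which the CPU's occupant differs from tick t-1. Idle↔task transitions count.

t=0: ready={D} → run D
t=1: ready={D,H} → run D
t=2: ready={D,H} → run D
t=3: ready={D,H} → run D
t=4: ready={D,H} → run D
t=5: ready={D,H} → run D
t=6: ready={H} → run H
t=7: ready={H} → run H
t=8: ready={H} → run H
t=9: ready={H} → run H
t=10: ready={H} → run H
t=11: ready={H} → run H
t=12: ready={H} → run H
t=13: (idle)

context switches = 2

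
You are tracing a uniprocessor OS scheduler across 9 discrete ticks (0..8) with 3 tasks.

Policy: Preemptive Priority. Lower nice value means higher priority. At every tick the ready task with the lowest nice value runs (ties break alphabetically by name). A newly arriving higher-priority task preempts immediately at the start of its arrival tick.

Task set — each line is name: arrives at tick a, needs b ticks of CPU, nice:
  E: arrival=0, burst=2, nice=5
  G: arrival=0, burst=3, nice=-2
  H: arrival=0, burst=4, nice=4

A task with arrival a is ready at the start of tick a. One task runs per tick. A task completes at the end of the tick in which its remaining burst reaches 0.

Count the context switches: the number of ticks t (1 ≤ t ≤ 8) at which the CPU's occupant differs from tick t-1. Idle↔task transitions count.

t=0: ready={E,G,H} → run G
t=1: ready={E,G,H} → run G
t=2: ready={E,G,H} → run G
t=3: ready={E,H} → run H
t=4: ready={E,H} → run H
t=5: ready={E,H} → run H
t=6: ready={E,H} → run H
t=7: ready={E} → run E
t=8: ready={E} → run E

context switches = 2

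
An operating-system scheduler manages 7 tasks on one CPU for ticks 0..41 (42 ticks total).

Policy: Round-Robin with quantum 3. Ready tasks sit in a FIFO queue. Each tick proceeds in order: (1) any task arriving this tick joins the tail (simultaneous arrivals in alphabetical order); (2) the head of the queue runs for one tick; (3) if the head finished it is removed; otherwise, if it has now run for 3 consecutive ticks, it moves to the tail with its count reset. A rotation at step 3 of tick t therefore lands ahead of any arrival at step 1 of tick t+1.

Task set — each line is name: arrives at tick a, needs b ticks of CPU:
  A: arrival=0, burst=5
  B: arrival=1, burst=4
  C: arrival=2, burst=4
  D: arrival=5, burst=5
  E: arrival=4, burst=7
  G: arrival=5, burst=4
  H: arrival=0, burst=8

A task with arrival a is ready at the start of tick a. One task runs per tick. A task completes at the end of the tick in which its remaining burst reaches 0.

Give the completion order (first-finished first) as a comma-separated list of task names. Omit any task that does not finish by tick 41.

t=0: queue=[A,H] q_used=0 → run A
t=1: queue=[A,H,B] q_used=1 → run A
t=2: queue=[A,H,B,C] q_used=2 → run A
t=3: queue=[H,B,C,A] q_used=0 → run H
t=4: queue=[H,B,C,A,E] q_used=1 → run H
t=5: queue=[H,B,C,A,E,D,G] q_used=2 → run H
t=6: queue=[B,C,A,E,D,G,H] q_used=0 → run B
t=7: queue=[B,C,A,E,D,G,H] q_used=1 → run B
t=8: queue=[B,C,A,E,D,G,H] q_used=2 → run B
t=9: queue=[C,A,E,D,G,H,B] q_used=0 → run C
t=10: queue=[C,A,E,D,G,H,B] q_used=1 → run C
t=11: queue=[C,A,E,D,G,H,B] q_used=2 → run C
t=12: queue=[A,E,D,G,H,B,C] q_used=0 → run A
t=13: queue=[A,E,D,G,H,B,C] q_used=1 → run A
t=14: queue=[E,D,G,H,B,C] q_used=0 → run E
t=15: queue=[E,D,G,H,B,C] q_used=1 → run E
t=16: queue=[E,D,G,H,B,C] q_used=2 → run E
t=17: queue=[D,G,H,B,C,E] q_used=0 → run D
t=18: queue=[D,G,H,B,C,E] q_used=1 → run D
t=19: queue=[D,G,H,B,C,E] q_used=2 → run D
t=20: queue=[G,H,B,C,E,D] q_used=0 → run G
t=21: queue=[G,H,B,C,E,D] q_used=1 → run G
t=22: queue=[G,H,B,C,E,D] q_used=2 → run G
t=23: queue=[H,B,C,E,D,G] q_used=0 → run H
t=24: queue=[H,B,C,E,D,G] q_used=1 → run H
t=25: queue=[H,B,C,E,D,G] q_used=2 → run H
t=26: queue=[B,C,E,D,G,H] q_used=0 → run B
t=27: queue=[C,E,D,G,H] q_used=0 → run C
t=28: queue=[E,D,G,H] q_used=0 → run E
t=29: queue=[E,D,G,H] q_used=1 → run E
t=30: queue=[E,D,G,H] q_used=2 → run E
t=31: queue=[D,G,H,E] q_used=0 → run D
t=32: queue=[D,G,H,E] q_used=1 → run D
t=33: queue=[G,H,E] q_used=0 → run G
t=34: queue=[H,E] q_used=0 → run H
t=35: queue=[H,E] q_used=1 → run H
t=36: queue=[E] q_used=0 → run E
t=37: (idle)
t=38: (idle)
t=39: (idle)
t=40: (idle)
t=41: (idle)

completion order = A, B, C, D, G, H, E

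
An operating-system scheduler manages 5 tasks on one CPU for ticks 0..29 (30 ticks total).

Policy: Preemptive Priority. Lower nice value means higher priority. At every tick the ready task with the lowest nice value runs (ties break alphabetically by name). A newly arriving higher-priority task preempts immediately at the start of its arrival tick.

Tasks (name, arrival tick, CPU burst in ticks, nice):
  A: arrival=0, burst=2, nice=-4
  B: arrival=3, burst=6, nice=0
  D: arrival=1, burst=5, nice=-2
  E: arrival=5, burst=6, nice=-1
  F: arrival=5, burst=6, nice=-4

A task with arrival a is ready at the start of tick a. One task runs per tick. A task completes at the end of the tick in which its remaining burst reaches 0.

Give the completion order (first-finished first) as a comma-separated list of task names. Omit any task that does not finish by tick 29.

completion order = A, F, D, E, B

t=0: ready={A} → run A
t=1: ready={A,D} → run A
t=2: ready={D} → run D
t=3: ready={B,D} → run D
t=4: ready={B,D} → run D
t=5: ready={B,D,E,F} → run F
t=6: ready={B,D,E,F} → run F
t=7: ready={B,D,E,F} → run F
t=8: ready={B,D,E,F} → run F
t=9: ready={B,D,E,F} → run F
t=10: ready={B,D,E,F} → run F
t=11: ready={B,D,E} → run D
t=12: ready={B,D,E} → run D
t=13: ready={B,E} → run E
t=14: ready={B,E} → run E
t=15: ready={B,E} → run E
t=16: ready={B,E} → run E
t=17: ready={B,E} → run E
t=18: ready={B,E} → run E
t=19: ready={B} → run B
t=20: ready={B} → run B
t=21: ready={B} → run B
t=22: ready={B} → run B
t=23: ready={B} → run B
t=24: ready={B} → run B
t=25: (idle)
t=26: (idle)
t=27: (idle)
t=28: (idle)
t=29: (idle)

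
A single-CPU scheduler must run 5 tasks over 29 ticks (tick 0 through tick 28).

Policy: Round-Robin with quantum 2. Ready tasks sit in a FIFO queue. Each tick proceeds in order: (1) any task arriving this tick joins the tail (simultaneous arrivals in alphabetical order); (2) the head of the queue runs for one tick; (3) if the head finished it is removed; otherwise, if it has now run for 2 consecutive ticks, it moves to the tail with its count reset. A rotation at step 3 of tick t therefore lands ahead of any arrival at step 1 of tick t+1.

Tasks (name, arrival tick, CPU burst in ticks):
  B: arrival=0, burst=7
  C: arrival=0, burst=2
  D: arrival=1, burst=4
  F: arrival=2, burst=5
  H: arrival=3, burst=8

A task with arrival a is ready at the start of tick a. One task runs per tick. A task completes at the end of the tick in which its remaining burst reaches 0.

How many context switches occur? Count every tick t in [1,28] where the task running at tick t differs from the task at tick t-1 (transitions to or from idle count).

t=0: queue=[B,C] q_used=0 → run B
t=1: queue=[B,C,D] q_used=1 → run B
t=2: queue=[C,D,B,F] q_used=0 → run C
t=3: queue=[C,D,B,F,H] q_used=1 → run C
t=4: queue=[D,B,F,H] q_used=0 → run D
t=5: queue=[D,B,F,H] q_used=1 → run D
t=6: queue=[B,F,H,D] q_used=0 → run B
t=7: queue=[B,F,H,D] q_used=1 → run B
t=8: queue=[F,H,D,B] q_used=0 → run F
t=9: queue=[F,H,D,B] q_used=1 → run F
t=10: queue=[H,D,B,F] q_used=0 → run H
t=11: queue=[H,D,B,F] q_used=1 → run H
t=12: queue=[D,B,F,H] q_used=0 → run D
t=13: queue=[D,B,F,H] q_used=1 → run D
t=14: queue=[B,F,H] q_used=0 → run B
t=15: queue=[B,F,H] q_used=1 → run B
t=16: queue=[F,H,B] q_used=0 → run F
t=17: queue=[F,H,B] q_used=1 → run F
t=18: queue=[H,B,F] q_used=0 → run H
t=19: queue=[H,B,F] q_used=1 → run H
t=20: queue=[B,F,H] q_used=0 → run B
t=21: queue=[F,H] q_used=0 → run F
t=22: queue=[H] q_used=0 → run H
t=23: queue=[H] q_used=1 → run H
t=24: queue=[H] q_used=0 → run H
t=25: queue=[H] q_used=1 → run H
t=26: (idle)
t=27: (idle)
t=28: (idle)

context switches = 13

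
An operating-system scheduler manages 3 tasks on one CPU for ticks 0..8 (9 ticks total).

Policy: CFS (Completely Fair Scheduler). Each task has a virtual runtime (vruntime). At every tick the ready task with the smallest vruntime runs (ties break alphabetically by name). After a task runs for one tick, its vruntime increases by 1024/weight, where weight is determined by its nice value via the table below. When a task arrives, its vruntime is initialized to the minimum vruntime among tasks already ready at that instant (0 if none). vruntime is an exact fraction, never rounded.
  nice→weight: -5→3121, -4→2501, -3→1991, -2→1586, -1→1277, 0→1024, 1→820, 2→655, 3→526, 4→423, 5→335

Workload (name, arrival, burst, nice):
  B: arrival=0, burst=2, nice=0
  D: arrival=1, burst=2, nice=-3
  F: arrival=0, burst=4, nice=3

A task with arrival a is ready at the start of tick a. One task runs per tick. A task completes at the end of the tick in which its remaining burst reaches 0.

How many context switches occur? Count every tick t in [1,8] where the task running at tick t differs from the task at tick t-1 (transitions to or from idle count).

context switches = 6

t=0: vr[B=0 F=0] → run B
t=1: vr[B=1 D=0 F=0] → run D
t=2: vr[B=1 D=1024/1991 F=0] → run F
t=3: vr[B=1 D=1024/1991 F=512/263] → run D
t=4: vr[B=1 F=512/263] → run B
t=5: vr[F=512/263] → run F
t=6: vr[F=1024/263] → run F
t=7: vr[F=1536/263] → run F
t=8: (idle)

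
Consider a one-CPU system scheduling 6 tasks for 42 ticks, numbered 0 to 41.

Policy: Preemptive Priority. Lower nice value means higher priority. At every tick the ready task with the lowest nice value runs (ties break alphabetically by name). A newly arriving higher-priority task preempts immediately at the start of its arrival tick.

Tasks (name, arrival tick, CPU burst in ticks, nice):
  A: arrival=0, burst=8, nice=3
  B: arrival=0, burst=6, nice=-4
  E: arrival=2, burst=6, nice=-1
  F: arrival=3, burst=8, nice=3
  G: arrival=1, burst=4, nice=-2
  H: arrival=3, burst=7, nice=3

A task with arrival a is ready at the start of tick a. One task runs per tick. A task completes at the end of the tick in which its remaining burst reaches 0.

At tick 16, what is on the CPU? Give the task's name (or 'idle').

t=0: ready={A,B} → run B
t=1: ready={A,B,G} → run B
t=2: ready={A,B,E,G} → run B
t=3: ready={A,B,E,F,G,H} → run B
t=4: ready={A,B,E,F,G,H} → run B
t=5: ready={A,B,E,F,G,H} → run B
t=6: ready={A,E,F,G,H} → run G
t=7: ready={A,E,F,G,H} → run G
t=8: ready={A,E,F,G,H} → run G
t=9: ready={A,E,F,G,H} → run G
t=10: ready={A,E,F,H} → run E
t=11: ready={A,E,F,H} → run E
t=12: ready={A,E,F,H} → run E
t=13: ready={A,E,F,H} → run E
t=14: ready={A,E,F,H} → run E
t=15: ready={A,E,F,H} → run E
t=16: ready={A,F,H} → run A
t=17: ready={A,F,H} → run A
t=18: ready={A,F,H} → run A
t=19: ready={A,F,H} → run A
t=20: ready={A,F,H} → run A
t=21: ready={A,F,H} → run A
t=22: ready={A,F,H} → run A
t=23: ready={A,F,H} → run A
t=24: ready={F,H} → run F
t=25: ready={F,H} → run F
t=26: ready={F,H} → run F
t=27: ready={F,H} → run F
t=28: ready={F,H} → run F
t=29: ready={F,H} → run F
t=30: ready={F,H} → run F
t=31: ready={F,H} → run F
t=32: ready={H} → run H
t=33: ready={H} → run H
t=34: ready={H} → run H
t=35: ready={H} → run H
t=36: ready={H} → run H
t=37: ready={H} → run H
t=38: ready={H} → run H
t=39: (idle)
t=40: (idle)
t=41: (idle)

running at tick 16 = A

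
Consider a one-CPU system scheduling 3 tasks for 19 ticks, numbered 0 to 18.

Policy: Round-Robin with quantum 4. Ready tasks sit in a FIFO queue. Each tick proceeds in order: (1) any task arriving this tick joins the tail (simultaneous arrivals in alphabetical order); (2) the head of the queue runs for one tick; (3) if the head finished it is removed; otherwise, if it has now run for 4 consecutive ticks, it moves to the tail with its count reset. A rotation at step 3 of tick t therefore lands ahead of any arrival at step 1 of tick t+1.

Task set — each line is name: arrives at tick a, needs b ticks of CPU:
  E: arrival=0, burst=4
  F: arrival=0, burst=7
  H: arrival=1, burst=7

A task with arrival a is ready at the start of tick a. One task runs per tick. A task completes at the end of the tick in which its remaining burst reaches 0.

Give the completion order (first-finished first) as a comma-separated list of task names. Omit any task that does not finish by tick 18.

completion order = E, F, H

t=0: queue=[E,F] q_used=0 → run E
t=1: queue=[E,F,H] q_used=1 → run E
t=2: queue=[E,F,H] q_used=2 → run E
t=3: queue=[E,F,H] q_used=3 → run E
t=4: queue=[F,H] q_used=0 → run F
t=5: queue=[F,H] q_used=1 → run F
t=6: queue=[F,H] q_used=2 → run F
t=7: queue=[F,H] q_used=3 → run F
t=8: queue=[H,F] q_used=0 → run H
t=9: queue=[H,F] q_used=1 → run H
t=10: queue=[H,F] q_used=2 → run H
t=11: queue=[H,F] q_used=3 → run H
t=12: queue=[F,H] q_used=0 → run F
t=13: queue=[F,H] q_used=1 → run F
t=14: queue=[F,H] q_used=2 → run F
t=15: queue=[H] q_used=0 → run H
t=16: queue=[H] q_used=1 → run H
t=17: queue=[H] q_used=2 → run H
t=18: (idle)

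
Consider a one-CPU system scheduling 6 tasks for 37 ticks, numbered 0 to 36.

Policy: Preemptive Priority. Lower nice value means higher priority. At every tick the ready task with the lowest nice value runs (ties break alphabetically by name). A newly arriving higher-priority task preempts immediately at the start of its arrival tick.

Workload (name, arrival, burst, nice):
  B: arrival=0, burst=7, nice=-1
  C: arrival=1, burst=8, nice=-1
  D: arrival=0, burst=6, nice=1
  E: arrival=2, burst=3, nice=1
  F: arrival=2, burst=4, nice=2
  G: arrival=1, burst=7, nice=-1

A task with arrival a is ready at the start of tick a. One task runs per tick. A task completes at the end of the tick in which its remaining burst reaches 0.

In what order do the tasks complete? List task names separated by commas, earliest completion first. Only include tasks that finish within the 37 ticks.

t=0: ready={B,D} → run B
t=1: ready={B,C,D,G} → run B
t=2: ready={B,C,D,E,F,G} → run B
t=3: ready={B,C,D,E,F,G} → run B
t=4: ready={B,C,D,E,F,G} → run B
t=5: ready={B,C,D,E,F,G} → run B
t=6: ready={B,C,D,E,F,G} → run B
t=7: ready={C,D,E,F,G} → run C
t=8: ready={C,D,E,F,G} → run C
t=9: ready={C,D,E,F,G} → run C
t=10: ready={C,D,E,F,G} → run C
t=11: ready={C,D,E,F,G} → run C
t=12: ready={C,D,E,F,G} → run C
t=13: ready={C,D,E,F,G} → run C
t=14: ready={C,D,E,F,G} → run C
t=15: ready={D,E,F,G} → run G
t=16: ready={D,E,F,G} → run G
t=17: ready={D,E,F,G} → run G
t=18: ready={D,E,F,G} → run G
t=19: ready={D,E,F,G} → run G
t=20: ready={D,E,F,G} → run G
t=21: ready={D,E,F,G} → run G
t=22: ready={D,E,F} → run D
t=23: ready={D,E,F} → run D
t=24: ready={D,E,F} → run D
t=25: ready={D,E,F} → run D
t=26: ready={D,E,F} → run D
t=27: ready={D,E,F} → run D
t=28: ready={E,F} → run E
t=29: ready={E,F} → run E
t=30: ready={E,F} → run E
t=31: ready={F} → run F
t=32: ready={F} → run F
t=33: ready={F} → run F
t=34: ready={F} → run F
t=35: (idle)
t=36: (idle)

completion order = B, C, G, D, E, F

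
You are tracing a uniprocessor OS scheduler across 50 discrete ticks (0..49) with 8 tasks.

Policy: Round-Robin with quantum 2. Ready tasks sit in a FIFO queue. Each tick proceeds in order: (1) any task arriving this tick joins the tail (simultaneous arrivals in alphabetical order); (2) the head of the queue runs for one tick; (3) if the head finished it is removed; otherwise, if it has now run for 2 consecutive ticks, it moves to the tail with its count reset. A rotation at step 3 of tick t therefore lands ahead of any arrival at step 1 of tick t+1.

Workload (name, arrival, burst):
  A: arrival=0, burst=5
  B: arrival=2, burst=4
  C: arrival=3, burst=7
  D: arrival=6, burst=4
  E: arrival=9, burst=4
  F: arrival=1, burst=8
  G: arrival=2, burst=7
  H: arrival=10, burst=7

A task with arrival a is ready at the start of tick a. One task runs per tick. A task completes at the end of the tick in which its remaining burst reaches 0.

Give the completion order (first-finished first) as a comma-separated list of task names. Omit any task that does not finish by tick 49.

t=0: queue=[A] q_used=0 → run A
t=1: queue=[A,F] q_used=1 → run A
t=2: queue=[F,A,B,G] q_used=0 → run F
t=3: queue=[F,A,B,G,C] q_used=1 → run F
t=4: queue=[A,B,G,C,F] q_used=0 → run A
t=5: queue=[A,B,G,C,F] q_used=1 → run A
t=6: queue=[B,G,C,F,A,D] q_used=0 → run B
t=7: queue=[B,G,C,F,A,D] q_used=1 → run B
t=8: queue=[G,C,F,A,D,B] q_used=0 → run G
t=9: queue=[G,C,F,A,D,B,E] q_used=1 → run G
t=10: queue=[C,F,A,D,B,E,G,H] q_used=0 → run C
t=11: queue=[C,F,A,D,B,E,G,H] q_used=1 → run C
t=12: queue=[F,A,D,B,E,G,H,C] q_used=0 → run F
t=13: queue=[F,A,D,B,E,G,H,C] q_used=1 → run F
t=14: queue=[A,D,B,E,G,H,C,F] q_used=0 → run A
t=15: queue=[D,B,E,G,H,C,F] q_used=0 → run D
t=16: queue=[D,B,E,G,H,C,F] q_used=1 → run D
t=17: queue=[B,E,G,H,C,F,D] q_used=0 → run B
t=18: queue=[B,E,G,H,C,F,D] q_used=1 → run B
t=19: queue=[E,G,H,C,F,D] q_used=0 → run E
t=20: queue=[E,G,H,C,F,D] q_used=1 → run E
t=21: queue=[G,H,C,F,D,E] q_used=0 → run G
t=22: queue=[G,H,C,F,D,E] q_used=1 → run G
t=23: queue=[H,C,F,D,E,G] q_used=0 → run H
t=24: queue=[H,C,F,D,E,G] q_used=1 → run H
t=25: queue=[C,F,D,E,G,H] q_used=0 → run C
t=26: queue=[C,F,D,E,G,H] q_used=1 → run C
t=27: queue=[F,D,E,G,H,C] q_used=0 → run F
t=28: queue=[F,D,E,G,H,C] q_used=1 → run F
t=29: queue=[D,E,G,H,C,F] q_used=0 → run D
t=30: queue=[D,E,G,H,C,F] q_used=1 → run D
t=31: queue=[E,G,H,C,F] q_used=0 → run E
t=32: queue=[E,G,H,C,F] q_used=1 → run E
t=33: queue=[G,H,C,F] q_used=0 → run G
t=34: queue=[G,H,C,F] q_used=1 → run G
t=35: queue=[H,C,F,G] q_used=0 → run H
t=36: queue=[H,C,F,G] q_used=1 → run H
t=37: queue=[C,F,G,H] q_used=0 → run C
t=38: queue=[C,F,G,H] q_used=1 → run C
t=39: queue=[F,G,H,C] q_used=0 → run F
t=40: queue=[F,G,H,C] q_used=1 → run F
t=41: queue=[G,H,C] q_used=0 → run G
t=42: queue=[H,C] q_used=0 → run H
t=43: queue=[H,C] q_used=1 → run H
t=44: queue=[C,H] q_used=0 → run C
t=45: queue=[H] q_used=0 → run H
t=46: (idle)
t=47: (idle)
t=48: (idle)
t=49: (idle)

completion order = A, B, D, E, F, G, C, H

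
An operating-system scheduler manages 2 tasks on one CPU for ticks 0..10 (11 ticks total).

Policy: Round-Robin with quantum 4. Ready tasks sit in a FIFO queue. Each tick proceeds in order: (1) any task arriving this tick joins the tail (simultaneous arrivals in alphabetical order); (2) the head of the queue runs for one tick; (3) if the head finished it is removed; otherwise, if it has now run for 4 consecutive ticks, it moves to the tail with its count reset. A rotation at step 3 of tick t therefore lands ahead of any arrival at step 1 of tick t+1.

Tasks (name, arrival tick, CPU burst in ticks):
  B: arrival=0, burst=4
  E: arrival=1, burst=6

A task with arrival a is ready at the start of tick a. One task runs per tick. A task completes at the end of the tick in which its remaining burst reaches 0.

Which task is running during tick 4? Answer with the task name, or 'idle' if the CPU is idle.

running at tick 4 = E

t=0: queue=[B] q_used=0 → run B
t=1: queue=[B,E] q_used=1 → run B
t=2: queue=[B,E] q_used=2 → run B
t=3: queue=[B,E] q_used=3 → run B
t=4: queue=[E] q_used=0 → run E
t=5: queue=[E] q_used=1 → run E
t=6: queue=[E] q_used=2 → run E
t=7: queue=[E] q_used=3 → run E
t=8: queue=[E] q_used=0 → run E
t=9: queue=[E] q_used=1 → run E
t=10: (idle)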